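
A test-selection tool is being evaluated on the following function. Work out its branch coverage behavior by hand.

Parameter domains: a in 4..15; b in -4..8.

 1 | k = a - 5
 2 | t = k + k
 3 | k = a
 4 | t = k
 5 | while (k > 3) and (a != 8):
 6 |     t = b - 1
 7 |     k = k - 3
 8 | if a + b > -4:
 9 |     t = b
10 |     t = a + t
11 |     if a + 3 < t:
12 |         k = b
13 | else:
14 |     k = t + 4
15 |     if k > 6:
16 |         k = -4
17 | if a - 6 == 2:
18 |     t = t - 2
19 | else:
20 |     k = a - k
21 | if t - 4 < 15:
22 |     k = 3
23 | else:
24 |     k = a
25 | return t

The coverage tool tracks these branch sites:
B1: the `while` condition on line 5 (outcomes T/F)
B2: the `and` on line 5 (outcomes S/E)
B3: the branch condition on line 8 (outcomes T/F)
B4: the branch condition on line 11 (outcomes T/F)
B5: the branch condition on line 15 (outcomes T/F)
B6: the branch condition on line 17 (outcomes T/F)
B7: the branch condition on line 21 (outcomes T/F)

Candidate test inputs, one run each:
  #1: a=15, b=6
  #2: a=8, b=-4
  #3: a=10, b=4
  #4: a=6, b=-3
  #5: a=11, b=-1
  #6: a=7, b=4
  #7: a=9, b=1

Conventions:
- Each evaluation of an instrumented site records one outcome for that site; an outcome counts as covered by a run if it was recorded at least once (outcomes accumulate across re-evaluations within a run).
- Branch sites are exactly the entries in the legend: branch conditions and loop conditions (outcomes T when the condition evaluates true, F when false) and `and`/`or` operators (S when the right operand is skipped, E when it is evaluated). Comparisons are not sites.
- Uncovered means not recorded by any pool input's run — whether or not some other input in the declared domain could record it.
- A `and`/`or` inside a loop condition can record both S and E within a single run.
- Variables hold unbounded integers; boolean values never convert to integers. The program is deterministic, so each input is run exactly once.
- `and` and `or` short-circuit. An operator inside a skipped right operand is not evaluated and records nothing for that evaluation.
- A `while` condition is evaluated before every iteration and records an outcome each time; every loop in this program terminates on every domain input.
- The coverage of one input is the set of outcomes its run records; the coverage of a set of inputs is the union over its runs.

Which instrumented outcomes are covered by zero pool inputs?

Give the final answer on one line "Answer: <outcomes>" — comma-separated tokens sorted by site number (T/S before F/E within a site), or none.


input #1, a=15, b=6: events B2->E, B1->T, B2->E, B1->T, B2->E, B1->T, B2->E, B1->T, B2->S, B1->F, B3->T, B4->T, B6->F, B7->F; outcomes B1=T, B1=F, B2=S, B2=E, B3=T, B4=T, B6=F, B7=F
input #2, a=8, b=-4: events B2->E, B1->F, B3->T, B4->F, B6->T, B7->T; outcomes B1=F, B2=E, B3=T, B4=F, B6=T, B7=T
input #3, a=10, b=4: events B2->E, B1->T, B2->E, B1->T, B2->E, B1->T, B2->S, B1->F, B3->T, B4->T, B6->F, B7->T; outcomes B1=T, B1=F, B2=S, B2=E, B3=T, B4=T, B6=F, B7=T
input #4, a=6, b=-3: events B2->E, B1->T, B2->S, B1->F, B3->T, B4->F, B6->F, B7->T; outcomes B1=T, B1=F, B2=S, B2=E, B3=T, B4=F, B6=F, B7=T
input #5, a=11, b=-1: events B2->E, B1->T, B2->E, B1->T, B2->E, B1->T, B2->S, B1->F, B3->T, B4->F, B6->F, B7->T; outcomes B1=T, B1=F, B2=S, B2=E, B3=T, B4=F, B6=F, B7=T
input #6, a=7, b=4: events B2->E, B1->T, B2->E, B1->T, B2->S, B1->F, B3->T, B4->T, B6->F, B7->T; outcomes B1=T, B1=F, B2=S, B2=E, B3=T, B4=T, B6=F, B7=T
input #7, a=9, b=1: events B2->E, B1->T, B2->E, B1->T, B2->S, B1->F, B3->T, B4->F, B6->F, B7->T; outcomes B1=T, B1=F, B2=S, B2=E, B3=T, B4=F, B6=F, B7=T
union over the pool: B1=T, B1=F, B2=S, B2=E, B3=T, B4=T, B4=F, B6=T, B6=F, B7=T, B7=F
uncovered (3 of 14): B3=F, B5=T, B5=F
Answer: B3=F, B5=T, B5=F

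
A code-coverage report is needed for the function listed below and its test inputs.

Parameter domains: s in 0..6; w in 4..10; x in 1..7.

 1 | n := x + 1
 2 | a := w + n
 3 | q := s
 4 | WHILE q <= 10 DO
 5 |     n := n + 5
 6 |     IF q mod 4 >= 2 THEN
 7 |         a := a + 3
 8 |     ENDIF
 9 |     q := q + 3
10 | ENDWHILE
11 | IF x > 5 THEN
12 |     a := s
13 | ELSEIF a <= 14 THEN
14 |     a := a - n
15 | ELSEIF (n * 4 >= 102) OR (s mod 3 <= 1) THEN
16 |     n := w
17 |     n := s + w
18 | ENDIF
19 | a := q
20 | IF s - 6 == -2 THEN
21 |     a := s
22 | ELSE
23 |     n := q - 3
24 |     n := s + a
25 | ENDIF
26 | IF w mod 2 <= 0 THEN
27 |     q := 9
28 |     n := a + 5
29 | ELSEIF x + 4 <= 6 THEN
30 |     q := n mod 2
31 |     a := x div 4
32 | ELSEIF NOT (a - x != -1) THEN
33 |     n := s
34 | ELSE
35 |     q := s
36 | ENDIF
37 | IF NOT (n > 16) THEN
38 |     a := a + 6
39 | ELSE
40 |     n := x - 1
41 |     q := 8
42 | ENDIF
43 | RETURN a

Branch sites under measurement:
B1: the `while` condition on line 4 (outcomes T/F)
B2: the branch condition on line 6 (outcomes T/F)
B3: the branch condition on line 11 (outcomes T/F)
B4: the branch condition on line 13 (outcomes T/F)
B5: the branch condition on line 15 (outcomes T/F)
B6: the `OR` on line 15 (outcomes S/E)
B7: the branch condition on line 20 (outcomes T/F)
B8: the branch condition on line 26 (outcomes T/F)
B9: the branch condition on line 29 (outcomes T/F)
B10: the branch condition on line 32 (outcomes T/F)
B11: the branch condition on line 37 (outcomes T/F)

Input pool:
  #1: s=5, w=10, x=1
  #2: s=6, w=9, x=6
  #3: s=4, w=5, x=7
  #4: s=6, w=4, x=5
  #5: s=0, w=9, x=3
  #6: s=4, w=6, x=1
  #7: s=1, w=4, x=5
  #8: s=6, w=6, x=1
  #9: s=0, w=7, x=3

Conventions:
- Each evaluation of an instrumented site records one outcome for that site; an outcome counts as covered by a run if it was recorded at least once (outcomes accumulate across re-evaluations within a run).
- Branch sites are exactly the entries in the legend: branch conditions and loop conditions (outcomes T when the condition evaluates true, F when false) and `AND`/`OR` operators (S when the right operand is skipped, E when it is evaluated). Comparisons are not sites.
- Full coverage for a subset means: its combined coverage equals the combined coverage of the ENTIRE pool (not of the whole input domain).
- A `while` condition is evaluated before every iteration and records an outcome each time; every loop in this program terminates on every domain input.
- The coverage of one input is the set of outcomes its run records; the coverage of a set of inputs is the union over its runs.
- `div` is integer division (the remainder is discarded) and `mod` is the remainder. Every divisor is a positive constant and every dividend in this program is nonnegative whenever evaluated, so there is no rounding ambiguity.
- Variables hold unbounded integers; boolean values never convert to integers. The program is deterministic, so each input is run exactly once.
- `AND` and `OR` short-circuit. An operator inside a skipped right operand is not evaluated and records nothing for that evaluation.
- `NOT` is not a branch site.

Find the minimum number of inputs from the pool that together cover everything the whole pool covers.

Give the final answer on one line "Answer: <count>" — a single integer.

input #1 (s=5, w=10, x=1): events B1->T, B2->F, B1->T, B2->F, B1->F, B3->F, B4->T, B7->F, B8->T, B11->T; covers B1=T, B1=F, B2=F, B3=F, B4=T, B7=F, B8=T, B11=T
input #2 (s=6, w=9, x=6): events B1->T, B2->T, B1->T, B2->F, B1->F, B3->T, B7->F, B8->F, B9->F, B10->F, B11->F; covers B1=T, B1=F, B2=T, B2=F, B3=T, B7=F, B8=F, B9=F, B10=F, B11=F
input #3 (s=4, w=5, x=7): events B1->T, B2->F, B1->T, B2->T, B1->T, B2->T, B1->F, B3->T, B7->T, B8->F, B9->F, B10->F, B11->F; covers B1=T, B1=F, B2=T, B2=F, B3=T, B7=T, B8=F, B9=F, B10=F, B11=F
input #4 (s=6, w=4, x=5): events B1->T, B2->T, B1->T, B2->F, B1->F, B3->F, B4->T, B7->F, B8->T, B11->F; covers B1=T, B1=F, B2=T, B2=F, B3=F, B4=T, B7=F, B8=T, B11=F
input #5 (s=0, w=9, x=3): events B1->T, B2->F, B1->T, B2->T, B1->T, B2->T, B1->T, B2->F, B1->F, B3->F, B4->F, B6->E, B5->T, B7->F, ...; covers B1=T, B1=F, B2=T, B2=F, B3=F, B4=F, B5=T, B6=E, B7=F, B8=F, B9=F, B10=F, B11=T
input #6 (s=4, w=6, x=1): events B1->T, B2->F, B1->T, B2->T, B1->T, B2->T, B1->F, B3->F, B4->T, B7->T, B8->T, B11->T; covers B1=T, B1=F, B2=T, B2=F, B3=F, B4=T, B7=T, B8=T, B11=T
input #7 (s=1, w=4, x=5): events B1->T, B2->F, B1->T, B2->F, B1->T, B2->T, B1->T, B2->T, B1->F, B3->F, B4->F, B6->S, B5->T, B7->F, ...; covers B1=T, B1=F, B2=T, B2=F, B3=F, B4=F, B5=T, B6=S, B7=F, B8=T, B11=F
input #8 (s=6, w=6, x=1): events B1->T, B2->T, B1->T, B2->F, B1->F, B3->F, B4->T, B7->F, B8->T, B11->F; covers B1=T, B1=F, B2=T, B2=F, B3=F, B4=T, B7=F, B8=T, B11=F
input #9 (s=0, w=7, x=3): events B1->T, B2->F, B1->T, B2->T, B1->T, B2->T, B1->T, B2->F, B1->F, B3->F, B4->F, B6->E, B5->T, B7->F, ...; covers B1=T, B1=F, B2=T, B2=F, B3=F, B4=F, B5=T, B6=E, B7=F, B8=F, B9=F, B10=F, B11=T
together the pool reaches 19 outcomes: B1=T, B1=F, B2=T, B2=F, B3=T, B3=F, B4=T, B4=F, B5=T, B6=S, B6=E, B7=T, B7=F, B8=T, B8=F, B9=F, B10=F, B11=T, B11=F
size 1 is not enough: best union over all size-1 subsets is 13/19
size 2 is not enough: best union over all size-2 subsets is 16/19
size 3 is not enough: best union over all size-3 subsets is 18/19
the canonical winner is {1, 3, 5, 7}: size 4, full 19-outcome coverage, earliest index list among size-4 covers

Answer: 4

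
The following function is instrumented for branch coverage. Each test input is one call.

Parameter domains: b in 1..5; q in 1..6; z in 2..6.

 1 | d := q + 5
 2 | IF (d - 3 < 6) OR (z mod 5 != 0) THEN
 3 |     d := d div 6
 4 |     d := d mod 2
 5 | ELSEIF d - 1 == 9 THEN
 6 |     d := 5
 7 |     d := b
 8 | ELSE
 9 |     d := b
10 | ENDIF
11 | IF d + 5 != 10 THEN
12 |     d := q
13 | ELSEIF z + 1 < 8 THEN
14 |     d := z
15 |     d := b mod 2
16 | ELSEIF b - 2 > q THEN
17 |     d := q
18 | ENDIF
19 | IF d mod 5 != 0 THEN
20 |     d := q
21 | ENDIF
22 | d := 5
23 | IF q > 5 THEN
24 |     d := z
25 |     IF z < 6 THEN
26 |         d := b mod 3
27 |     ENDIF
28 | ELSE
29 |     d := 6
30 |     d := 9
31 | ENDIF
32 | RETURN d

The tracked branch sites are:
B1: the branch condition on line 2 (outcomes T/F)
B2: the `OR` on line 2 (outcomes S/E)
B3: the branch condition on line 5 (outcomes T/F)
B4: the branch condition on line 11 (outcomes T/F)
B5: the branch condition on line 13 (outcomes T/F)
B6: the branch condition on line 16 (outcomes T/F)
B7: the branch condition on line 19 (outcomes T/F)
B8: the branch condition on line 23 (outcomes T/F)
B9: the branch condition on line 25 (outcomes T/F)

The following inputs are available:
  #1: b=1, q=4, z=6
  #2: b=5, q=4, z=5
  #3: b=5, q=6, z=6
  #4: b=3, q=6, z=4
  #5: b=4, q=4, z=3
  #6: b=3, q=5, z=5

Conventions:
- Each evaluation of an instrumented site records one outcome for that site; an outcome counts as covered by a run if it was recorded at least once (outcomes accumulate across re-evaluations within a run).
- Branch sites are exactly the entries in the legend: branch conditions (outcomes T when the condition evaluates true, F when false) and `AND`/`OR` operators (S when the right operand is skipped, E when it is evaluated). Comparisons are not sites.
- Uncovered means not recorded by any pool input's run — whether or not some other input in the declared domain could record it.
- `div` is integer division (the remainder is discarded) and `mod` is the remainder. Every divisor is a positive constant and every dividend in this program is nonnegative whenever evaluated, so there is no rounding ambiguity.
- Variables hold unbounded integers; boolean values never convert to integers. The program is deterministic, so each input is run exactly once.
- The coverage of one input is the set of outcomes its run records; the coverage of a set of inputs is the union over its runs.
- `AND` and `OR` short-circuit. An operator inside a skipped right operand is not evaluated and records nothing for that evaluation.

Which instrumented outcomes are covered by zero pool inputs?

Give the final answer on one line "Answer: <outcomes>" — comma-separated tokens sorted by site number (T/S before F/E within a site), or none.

test 1 (b=1, q=4, z=6) fires B2->E, B1->T, B4->T, B7->T, B8->F; hits B1=T, B2=E, B4=T, B7=T, B8=F
test 2 (b=5, q=4, z=5) fires B2->E, B1->F, B3->F, B4->F, B5->T, B7->T, B8->F; hits B1=F, B2=E, B3=F, B4=F, B5=T, B7=T, B8=F
test 3 (b=5, q=6, z=6) fires B2->E, B1->T, B4->T, B7->T, B8->T, B9->F; hits B1=T, B2=E, B4=T, B7=T, B8=T, B9=F
test 4 (b=3, q=6, z=4) fires B2->E, B1->T, B4->T, B7->T, B8->T, B9->T; hits B1=T, B2=E, B4=T, B7=T, B8=T, B9=T
test 5 (b=4, q=4, z=3) fires B2->E, B1->T, B4->T, B7->T, B8->F; hits B1=T, B2=E, B4=T, B7=T, B8=F
test 6 (b=3, q=5, z=5) fires B2->E, B1->F, B3->T, B4->T, B7->F, B8->F; hits B1=F, B2=E, B3=T, B4=T, B7=F, B8=F
union over the pool: B1=T, B1=F, B2=E, B3=T, B3=F, B4=T, B4=F, B5=T, B7=T, B7=F, B8=T, B8=F, B9=T, B9=F
uncovered (4 of 18): B2=S, B5=F, B6=T, B6=F

Answer: B2=S, B5=F, B6=T, B6=F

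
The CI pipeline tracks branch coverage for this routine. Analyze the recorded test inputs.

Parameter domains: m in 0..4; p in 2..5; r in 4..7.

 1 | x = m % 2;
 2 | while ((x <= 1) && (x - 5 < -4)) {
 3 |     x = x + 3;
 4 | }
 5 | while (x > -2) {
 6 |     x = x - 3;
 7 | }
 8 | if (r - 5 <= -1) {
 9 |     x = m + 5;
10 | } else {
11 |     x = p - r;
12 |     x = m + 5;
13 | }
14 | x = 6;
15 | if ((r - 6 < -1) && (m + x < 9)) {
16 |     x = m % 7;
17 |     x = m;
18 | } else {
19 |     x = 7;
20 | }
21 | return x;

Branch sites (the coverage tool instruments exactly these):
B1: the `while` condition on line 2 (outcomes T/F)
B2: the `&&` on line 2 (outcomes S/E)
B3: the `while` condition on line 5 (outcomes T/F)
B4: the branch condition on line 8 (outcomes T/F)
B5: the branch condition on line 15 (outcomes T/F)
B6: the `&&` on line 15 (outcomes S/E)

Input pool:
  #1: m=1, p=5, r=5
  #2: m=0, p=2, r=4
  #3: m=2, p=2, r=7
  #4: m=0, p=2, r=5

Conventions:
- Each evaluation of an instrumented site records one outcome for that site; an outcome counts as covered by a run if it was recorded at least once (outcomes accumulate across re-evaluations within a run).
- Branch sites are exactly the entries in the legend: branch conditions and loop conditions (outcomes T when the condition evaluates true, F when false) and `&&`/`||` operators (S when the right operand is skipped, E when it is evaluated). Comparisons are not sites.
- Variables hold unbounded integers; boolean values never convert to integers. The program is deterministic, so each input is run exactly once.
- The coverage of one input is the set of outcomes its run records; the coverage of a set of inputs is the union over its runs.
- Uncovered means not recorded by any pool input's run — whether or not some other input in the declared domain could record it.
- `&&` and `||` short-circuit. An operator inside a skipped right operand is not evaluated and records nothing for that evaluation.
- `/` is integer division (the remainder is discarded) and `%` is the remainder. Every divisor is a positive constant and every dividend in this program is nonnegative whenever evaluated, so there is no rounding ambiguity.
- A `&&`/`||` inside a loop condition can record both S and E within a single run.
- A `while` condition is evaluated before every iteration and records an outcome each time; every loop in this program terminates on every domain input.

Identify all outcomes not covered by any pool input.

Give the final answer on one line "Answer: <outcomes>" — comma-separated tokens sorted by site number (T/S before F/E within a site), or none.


#1 (m=1, p=5, r=5) -> B2->E, B1->F, B3->T, B3->F, B4->F, B6->S, B5->F; covered: B1=F, B2=E, B3=T, B3=F, B4=F, B5=F, B6=S
#2 (m=0, p=2, r=4) -> B2->E, B1->T, B2->S, B1->F, B3->T, B3->T, B3->F, B4->T, B6->E, B5->T; covered: B1=T, B1=F, B2=S, B2=E, B3=T, B3=F, B4=T, B5=T, B6=E
#3 (m=2, p=2, r=7) -> B2->E, B1->T, B2->S, B1->F, B3->T, B3->T, B3->F, B4->F, B6->S, B5->F; covered: B1=T, B1=F, B2=S, B2=E, B3=T, B3=F, B4=F, B5=F, B6=S
#4 (m=0, p=2, r=5) -> B2->E, B1->T, B2->S, B1->F, B3->T, B3->T, B3->F, B4->F, B6->S, B5->F; covered: B1=T, B1=F, B2=S, B2=E, B3=T, B3=F, B4=F, B5=F, B6=S
union over the pool: B1=T, B1=F, B2=S, B2=E, B3=T, B3=F, B4=T, B4=F, B5=T, B5=F, B6=S, B6=E
uncovered (0 of 12): none
Answer: none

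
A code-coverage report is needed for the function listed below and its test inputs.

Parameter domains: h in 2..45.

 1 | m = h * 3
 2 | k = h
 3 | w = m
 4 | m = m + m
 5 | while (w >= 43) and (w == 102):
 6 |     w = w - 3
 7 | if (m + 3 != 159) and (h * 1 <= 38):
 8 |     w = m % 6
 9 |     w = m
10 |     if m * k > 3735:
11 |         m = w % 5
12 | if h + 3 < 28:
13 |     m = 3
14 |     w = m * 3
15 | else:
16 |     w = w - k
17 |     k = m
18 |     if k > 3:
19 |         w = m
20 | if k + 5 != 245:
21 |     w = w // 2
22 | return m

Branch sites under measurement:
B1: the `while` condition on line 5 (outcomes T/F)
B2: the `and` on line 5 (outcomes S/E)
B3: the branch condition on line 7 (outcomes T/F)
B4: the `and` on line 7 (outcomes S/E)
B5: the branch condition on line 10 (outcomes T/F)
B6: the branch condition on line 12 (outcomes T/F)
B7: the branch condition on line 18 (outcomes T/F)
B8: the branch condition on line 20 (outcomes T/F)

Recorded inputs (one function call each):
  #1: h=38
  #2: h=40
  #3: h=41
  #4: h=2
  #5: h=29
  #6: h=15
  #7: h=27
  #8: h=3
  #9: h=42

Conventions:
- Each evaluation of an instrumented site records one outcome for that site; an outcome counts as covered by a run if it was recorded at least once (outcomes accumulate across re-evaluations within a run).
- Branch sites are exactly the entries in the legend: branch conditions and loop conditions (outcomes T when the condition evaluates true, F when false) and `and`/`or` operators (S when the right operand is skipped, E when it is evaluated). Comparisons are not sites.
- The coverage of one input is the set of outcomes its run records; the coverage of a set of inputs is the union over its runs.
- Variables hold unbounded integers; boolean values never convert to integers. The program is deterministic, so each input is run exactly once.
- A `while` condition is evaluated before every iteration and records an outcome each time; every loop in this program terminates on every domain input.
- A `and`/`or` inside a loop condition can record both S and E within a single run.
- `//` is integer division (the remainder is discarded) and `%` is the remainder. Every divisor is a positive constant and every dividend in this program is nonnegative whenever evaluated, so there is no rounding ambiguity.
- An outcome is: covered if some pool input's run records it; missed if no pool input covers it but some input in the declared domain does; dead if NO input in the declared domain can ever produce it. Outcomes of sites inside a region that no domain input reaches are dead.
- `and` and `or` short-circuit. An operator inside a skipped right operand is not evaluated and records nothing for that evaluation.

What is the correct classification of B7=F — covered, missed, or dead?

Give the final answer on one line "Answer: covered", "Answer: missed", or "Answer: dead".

B7=F is recorded by pool input(s) 1, 7 -> covered

Answer: covered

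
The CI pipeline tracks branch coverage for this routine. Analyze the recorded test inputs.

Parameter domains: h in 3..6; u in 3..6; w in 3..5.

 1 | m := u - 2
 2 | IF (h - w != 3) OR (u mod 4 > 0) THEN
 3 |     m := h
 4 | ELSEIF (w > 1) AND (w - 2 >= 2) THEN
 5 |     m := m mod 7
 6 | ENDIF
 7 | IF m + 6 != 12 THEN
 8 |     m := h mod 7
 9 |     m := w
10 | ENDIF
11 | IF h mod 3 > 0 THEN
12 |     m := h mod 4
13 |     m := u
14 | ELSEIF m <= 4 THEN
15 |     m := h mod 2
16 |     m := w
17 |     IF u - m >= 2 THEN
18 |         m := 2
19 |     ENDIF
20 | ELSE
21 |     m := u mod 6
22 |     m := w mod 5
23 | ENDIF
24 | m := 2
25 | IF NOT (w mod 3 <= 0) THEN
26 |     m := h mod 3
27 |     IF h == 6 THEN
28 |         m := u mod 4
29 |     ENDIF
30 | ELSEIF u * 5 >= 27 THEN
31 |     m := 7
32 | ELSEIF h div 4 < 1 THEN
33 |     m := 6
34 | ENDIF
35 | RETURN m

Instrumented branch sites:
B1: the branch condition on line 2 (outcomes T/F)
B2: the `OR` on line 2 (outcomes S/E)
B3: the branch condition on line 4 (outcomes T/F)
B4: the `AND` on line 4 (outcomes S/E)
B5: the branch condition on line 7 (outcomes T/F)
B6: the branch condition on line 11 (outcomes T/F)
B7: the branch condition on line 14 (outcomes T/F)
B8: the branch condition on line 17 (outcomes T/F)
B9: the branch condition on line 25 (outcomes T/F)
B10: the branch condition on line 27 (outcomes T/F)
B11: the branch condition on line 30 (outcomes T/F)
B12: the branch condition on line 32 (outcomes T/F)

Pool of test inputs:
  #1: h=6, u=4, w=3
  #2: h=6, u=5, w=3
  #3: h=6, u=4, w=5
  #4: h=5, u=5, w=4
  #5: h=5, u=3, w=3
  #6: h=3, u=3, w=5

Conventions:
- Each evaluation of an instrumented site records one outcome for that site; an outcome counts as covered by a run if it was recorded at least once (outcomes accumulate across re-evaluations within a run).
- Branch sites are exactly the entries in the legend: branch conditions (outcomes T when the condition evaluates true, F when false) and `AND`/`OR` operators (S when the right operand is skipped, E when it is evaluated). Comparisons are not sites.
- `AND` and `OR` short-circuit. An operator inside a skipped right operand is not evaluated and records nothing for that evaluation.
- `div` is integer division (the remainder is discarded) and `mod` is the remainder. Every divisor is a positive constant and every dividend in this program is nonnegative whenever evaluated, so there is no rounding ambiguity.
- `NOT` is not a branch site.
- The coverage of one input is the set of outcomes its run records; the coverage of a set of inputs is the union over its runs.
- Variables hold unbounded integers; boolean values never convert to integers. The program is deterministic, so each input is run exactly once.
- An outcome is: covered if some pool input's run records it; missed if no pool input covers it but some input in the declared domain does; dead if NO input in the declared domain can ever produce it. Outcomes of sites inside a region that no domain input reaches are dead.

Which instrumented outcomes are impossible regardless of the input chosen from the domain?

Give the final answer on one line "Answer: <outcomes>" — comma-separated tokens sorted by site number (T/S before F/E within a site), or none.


running all 48 domain inputs and tallying outcomes:
  B3=T: zero occurrences over every domain input -> dead
  B4=S: zero occurrences over every domain input -> dead
  reachable outcomes have witnesses, e.g. B1=T (e.g. h=3, u=3, w=3), B1=F (e.g. h=6, u=4, w=3), B2=S (e.g. h=3, u=3, w=3), B2=E (e.g. h=6, u=3, w=3)
Answer: B3=T, B4=S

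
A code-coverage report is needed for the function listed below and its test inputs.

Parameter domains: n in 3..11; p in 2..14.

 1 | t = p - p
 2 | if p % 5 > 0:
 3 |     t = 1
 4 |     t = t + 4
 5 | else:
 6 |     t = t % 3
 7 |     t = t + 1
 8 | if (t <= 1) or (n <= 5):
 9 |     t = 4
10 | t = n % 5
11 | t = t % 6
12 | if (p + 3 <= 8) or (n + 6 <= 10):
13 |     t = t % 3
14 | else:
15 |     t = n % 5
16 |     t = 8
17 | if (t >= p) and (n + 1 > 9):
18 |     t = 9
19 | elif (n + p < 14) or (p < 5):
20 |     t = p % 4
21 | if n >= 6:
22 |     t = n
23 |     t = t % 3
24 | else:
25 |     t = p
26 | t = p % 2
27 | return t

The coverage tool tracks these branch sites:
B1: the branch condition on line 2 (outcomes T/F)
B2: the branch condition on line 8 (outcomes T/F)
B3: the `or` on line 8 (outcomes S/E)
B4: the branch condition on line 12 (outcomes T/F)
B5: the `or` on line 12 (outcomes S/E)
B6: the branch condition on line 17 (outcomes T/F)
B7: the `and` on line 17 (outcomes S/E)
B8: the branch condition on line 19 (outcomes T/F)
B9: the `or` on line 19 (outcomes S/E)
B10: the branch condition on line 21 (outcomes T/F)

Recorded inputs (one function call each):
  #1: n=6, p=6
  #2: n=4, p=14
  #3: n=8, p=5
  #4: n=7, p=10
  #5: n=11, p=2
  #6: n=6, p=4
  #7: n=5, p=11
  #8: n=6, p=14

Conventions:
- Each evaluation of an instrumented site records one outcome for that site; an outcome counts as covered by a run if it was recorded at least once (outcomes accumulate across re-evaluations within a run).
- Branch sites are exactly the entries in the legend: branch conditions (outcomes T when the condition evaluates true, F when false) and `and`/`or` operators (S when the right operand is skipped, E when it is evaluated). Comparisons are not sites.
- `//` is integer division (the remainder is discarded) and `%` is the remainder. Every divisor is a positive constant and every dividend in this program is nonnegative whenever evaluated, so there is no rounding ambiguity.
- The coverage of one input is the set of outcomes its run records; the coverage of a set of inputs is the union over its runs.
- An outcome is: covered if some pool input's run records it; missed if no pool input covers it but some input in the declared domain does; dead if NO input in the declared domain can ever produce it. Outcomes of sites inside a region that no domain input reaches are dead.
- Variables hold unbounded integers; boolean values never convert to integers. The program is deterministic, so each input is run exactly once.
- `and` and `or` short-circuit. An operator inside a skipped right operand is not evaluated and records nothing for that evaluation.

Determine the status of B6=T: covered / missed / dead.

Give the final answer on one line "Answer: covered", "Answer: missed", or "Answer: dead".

no pool input records B6=T
but domain input (n=9, p=6) does record it -> reachable, so missed

Answer: missed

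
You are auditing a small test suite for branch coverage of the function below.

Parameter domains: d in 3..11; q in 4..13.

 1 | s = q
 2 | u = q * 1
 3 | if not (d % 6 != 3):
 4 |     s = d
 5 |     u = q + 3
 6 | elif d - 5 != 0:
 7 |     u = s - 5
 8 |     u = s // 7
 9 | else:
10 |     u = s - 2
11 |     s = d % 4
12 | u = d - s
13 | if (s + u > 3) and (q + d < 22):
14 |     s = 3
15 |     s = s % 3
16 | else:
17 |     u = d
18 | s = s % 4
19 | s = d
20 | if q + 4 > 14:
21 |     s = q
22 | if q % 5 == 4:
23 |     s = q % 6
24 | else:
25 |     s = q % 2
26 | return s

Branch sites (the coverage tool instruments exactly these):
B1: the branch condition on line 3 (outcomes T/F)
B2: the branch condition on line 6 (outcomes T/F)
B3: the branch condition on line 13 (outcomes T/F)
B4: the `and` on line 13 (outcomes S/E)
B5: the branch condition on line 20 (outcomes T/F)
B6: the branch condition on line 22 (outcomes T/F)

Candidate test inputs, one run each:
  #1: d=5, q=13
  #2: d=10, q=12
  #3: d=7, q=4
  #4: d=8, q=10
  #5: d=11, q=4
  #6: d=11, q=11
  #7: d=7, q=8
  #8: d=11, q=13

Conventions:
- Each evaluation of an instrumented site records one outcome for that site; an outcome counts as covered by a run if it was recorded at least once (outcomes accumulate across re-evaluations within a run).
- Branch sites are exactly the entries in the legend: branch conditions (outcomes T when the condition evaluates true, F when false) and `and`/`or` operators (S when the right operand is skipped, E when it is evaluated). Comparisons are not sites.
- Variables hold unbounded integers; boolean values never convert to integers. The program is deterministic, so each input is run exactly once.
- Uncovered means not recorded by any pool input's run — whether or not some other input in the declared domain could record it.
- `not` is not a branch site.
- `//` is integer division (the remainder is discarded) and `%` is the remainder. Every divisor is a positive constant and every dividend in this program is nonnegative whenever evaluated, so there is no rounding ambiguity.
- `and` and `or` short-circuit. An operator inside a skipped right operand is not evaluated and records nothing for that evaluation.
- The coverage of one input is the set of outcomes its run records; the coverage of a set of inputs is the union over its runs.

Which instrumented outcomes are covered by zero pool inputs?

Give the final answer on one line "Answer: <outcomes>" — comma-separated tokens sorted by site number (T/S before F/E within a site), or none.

input #1 (d=5, q=13): events B1->F, B2->F, B4->E, B3->T, B5->T, B6->F; covers B1=F, B2=F, B3=T, B4=E, B5=T, B6=F
input #2 (d=10, q=12): events B1->F, B2->T, B4->E, B3->F, B5->T, B6->F; covers B1=F, B2=T, B3=F, B4=E, B5=T, B6=F
input #3 (d=7, q=4): events B1->F, B2->T, B4->E, B3->T, B5->F, B6->T; covers B1=F, B2=T, B3=T, B4=E, B5=F, B6=T
input #4 (d=8, q=10): events B1->F, B2->T, B4->E, B3->T, B5->F, B6->F; covers B1=F, B2=T, B3=T, B4=E, B5=F, B6=F
input #5 (d=11, q=4): events B1->F, B2->T, B4->E, B3->T, B5->F, B6->T; covers B1=F, B2=T, B3=T, B4=E, B5=F, B6=T
input #6 (d=11, q=11): events B1->F, B2->T, B4->E, B3->F, B5->T, B6->F; covers B1=F, B2=T, B3=F, B4=E, B5=T, B6=F
input #7 (d=7, q=8): events B1->F, B2->T, B4->E, B3->T, B5->F, B6->F; covers B1=F, B2=T, B3=T, B4=E, B5=F, B6=F
input #8 (d=11, q=13): events B1->F, B2->T, B4->E, B3->F, B5->T, B6->F; covers B1=F, B2=T, B3=F, B4=E, B5=T, B6=F
union over the pool: B1=F, B2=T, B2=F, B3=T, B3=F, B4=E, B5=T, B5=F, B6=T, B6=F
uncovered (2 of 12): B1=T, B4=S

Answer: B1=T, B4=S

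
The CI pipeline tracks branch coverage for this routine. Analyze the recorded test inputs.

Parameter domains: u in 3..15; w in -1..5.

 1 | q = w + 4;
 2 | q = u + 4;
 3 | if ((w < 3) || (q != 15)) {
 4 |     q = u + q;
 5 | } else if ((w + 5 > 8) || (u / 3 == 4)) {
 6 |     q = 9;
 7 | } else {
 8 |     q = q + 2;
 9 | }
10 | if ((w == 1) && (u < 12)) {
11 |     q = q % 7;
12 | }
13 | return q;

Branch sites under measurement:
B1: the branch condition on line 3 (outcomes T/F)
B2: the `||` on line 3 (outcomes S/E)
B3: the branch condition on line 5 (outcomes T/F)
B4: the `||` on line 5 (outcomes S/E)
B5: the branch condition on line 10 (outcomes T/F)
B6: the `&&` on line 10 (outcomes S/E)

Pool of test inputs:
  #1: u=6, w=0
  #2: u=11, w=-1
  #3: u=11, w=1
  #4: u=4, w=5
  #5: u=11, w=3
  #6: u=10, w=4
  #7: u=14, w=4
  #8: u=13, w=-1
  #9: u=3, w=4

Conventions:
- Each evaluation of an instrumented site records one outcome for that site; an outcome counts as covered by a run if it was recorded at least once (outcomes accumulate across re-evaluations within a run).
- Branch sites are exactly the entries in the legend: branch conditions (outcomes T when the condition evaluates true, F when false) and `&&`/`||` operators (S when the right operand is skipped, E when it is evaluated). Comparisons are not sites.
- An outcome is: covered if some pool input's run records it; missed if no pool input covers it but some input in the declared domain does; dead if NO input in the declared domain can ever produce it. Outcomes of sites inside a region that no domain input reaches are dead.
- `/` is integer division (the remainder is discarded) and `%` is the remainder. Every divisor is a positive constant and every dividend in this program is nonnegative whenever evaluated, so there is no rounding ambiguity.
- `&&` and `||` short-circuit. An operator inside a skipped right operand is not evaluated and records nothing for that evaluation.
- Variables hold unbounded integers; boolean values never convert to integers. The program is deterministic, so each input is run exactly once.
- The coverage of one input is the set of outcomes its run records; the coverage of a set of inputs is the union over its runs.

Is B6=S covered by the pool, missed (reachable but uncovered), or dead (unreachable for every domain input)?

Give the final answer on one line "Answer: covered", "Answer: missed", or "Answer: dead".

B6=S is recorded by pool input(s) 1, 2, 4, 5, 6, 7, 8, 9 -> covered

Answer: covered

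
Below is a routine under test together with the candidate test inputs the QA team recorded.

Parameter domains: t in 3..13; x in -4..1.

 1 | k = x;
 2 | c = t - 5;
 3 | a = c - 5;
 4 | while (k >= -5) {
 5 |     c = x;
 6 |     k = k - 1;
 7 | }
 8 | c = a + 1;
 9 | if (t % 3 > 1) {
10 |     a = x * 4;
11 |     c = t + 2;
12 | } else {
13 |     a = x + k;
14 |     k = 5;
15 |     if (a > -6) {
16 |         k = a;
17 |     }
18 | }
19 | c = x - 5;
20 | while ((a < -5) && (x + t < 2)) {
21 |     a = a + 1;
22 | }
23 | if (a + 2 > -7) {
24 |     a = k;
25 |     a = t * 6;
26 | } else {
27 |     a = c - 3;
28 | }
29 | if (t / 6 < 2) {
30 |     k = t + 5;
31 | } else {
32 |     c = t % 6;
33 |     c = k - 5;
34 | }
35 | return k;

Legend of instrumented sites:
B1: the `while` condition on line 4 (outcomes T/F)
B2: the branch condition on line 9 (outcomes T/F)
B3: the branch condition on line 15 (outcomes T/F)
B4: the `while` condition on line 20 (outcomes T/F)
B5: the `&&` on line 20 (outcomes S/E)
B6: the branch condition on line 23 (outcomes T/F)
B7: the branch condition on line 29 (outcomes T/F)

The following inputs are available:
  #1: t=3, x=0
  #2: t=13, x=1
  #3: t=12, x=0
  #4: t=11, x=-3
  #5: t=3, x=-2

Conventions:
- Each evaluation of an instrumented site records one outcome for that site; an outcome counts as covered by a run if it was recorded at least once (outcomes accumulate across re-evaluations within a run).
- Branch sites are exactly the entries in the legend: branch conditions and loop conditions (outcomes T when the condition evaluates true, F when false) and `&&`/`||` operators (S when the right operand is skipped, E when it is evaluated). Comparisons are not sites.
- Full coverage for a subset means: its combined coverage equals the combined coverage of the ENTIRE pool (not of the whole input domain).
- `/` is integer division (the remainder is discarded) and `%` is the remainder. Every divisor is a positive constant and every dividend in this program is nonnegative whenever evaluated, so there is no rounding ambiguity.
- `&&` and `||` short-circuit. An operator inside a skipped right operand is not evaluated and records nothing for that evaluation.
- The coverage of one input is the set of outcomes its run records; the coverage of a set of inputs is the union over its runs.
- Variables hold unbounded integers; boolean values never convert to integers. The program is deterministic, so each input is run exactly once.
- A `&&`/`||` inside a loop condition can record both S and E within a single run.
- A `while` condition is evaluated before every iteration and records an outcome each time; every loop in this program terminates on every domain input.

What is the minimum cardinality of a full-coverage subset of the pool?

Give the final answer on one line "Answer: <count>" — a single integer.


#1 (t=3, x=0) -> covered: B1=T, B1=F, B2=F, B3=F, B4=F, B5=E, B6=T, B7=T
#2 (t=13, x=1) -> covered: B1=T, B1=F, B2=F, B3=T, B4=F, B5=S, B6=T, B7=F
#3 (t=12, x=0) -> covered: B1=T, B1=F, B2=F, B3=F, B4=F, B5=E, B6=T, B7=F
#4 (t=11, x=-3) -> covered: B1=T, B1=F, B2=T, B4=F, B5=E, B6=F, B7=T
#5 (t=3, x=-2) -> covered: B1=T, B1=F, B2=F, B3=F, B4=T, B4=F, B5=S, B5=E, B6=T, B7=T
pool-wide coverage (14 outcomes): B1=T, B1=F, B2=T, B2=F, B3=T, B3=F, B4=T, B4=F, B5=S, B5=E, B6=T, B6=F, B7=T, B7=F
size 1 is not enough: best union over all size-1 subsets is 10/14
size 2 is not enough: best union over all size-2 subsets is 12/14
inputs {2, 4, 5} (size 3) cover everything; no size-3 subset with a lexicographically smaller index list covers all 14
Answer: 3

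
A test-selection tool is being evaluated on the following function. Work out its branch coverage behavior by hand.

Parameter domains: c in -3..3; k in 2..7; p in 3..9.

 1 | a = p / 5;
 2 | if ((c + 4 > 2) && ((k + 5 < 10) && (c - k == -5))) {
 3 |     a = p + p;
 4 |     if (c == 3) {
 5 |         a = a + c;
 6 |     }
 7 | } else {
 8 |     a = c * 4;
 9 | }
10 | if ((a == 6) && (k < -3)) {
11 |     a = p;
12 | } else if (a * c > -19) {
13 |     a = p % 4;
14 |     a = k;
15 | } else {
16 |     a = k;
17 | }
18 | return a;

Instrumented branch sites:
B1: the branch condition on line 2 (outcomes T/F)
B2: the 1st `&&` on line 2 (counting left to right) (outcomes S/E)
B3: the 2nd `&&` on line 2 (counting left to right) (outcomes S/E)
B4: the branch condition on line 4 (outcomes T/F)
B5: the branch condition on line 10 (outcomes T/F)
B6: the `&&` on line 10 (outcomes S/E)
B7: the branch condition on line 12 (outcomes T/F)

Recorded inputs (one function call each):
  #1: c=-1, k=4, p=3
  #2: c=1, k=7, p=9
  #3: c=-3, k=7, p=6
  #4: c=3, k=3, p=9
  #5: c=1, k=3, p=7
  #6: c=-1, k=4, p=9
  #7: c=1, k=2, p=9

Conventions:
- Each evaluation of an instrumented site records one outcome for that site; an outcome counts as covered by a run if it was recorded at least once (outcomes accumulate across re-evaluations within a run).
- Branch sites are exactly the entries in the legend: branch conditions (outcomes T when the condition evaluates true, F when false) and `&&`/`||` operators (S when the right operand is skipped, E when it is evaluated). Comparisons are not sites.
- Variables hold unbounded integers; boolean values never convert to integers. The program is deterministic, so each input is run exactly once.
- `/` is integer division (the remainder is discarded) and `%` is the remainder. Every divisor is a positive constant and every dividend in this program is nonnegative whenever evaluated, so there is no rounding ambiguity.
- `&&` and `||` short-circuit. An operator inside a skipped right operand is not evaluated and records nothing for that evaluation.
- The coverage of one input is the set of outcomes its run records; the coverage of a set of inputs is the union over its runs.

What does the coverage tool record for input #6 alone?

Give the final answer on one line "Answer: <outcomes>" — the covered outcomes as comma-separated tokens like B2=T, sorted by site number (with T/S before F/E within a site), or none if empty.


Tracing the run of input #6 (c=-1, k=4, p=9):
  B2->E, B3->E, B1->T, B4->F, B6->S, B5->F, B7->T
distinct outcomes covered: B1=T, B2=E, B3=E, B4=F, B5=F, B6=S, B7=T
Answer: B1=T, B2=E, B3=E, B4=F, B5=F, B6=S, B7=T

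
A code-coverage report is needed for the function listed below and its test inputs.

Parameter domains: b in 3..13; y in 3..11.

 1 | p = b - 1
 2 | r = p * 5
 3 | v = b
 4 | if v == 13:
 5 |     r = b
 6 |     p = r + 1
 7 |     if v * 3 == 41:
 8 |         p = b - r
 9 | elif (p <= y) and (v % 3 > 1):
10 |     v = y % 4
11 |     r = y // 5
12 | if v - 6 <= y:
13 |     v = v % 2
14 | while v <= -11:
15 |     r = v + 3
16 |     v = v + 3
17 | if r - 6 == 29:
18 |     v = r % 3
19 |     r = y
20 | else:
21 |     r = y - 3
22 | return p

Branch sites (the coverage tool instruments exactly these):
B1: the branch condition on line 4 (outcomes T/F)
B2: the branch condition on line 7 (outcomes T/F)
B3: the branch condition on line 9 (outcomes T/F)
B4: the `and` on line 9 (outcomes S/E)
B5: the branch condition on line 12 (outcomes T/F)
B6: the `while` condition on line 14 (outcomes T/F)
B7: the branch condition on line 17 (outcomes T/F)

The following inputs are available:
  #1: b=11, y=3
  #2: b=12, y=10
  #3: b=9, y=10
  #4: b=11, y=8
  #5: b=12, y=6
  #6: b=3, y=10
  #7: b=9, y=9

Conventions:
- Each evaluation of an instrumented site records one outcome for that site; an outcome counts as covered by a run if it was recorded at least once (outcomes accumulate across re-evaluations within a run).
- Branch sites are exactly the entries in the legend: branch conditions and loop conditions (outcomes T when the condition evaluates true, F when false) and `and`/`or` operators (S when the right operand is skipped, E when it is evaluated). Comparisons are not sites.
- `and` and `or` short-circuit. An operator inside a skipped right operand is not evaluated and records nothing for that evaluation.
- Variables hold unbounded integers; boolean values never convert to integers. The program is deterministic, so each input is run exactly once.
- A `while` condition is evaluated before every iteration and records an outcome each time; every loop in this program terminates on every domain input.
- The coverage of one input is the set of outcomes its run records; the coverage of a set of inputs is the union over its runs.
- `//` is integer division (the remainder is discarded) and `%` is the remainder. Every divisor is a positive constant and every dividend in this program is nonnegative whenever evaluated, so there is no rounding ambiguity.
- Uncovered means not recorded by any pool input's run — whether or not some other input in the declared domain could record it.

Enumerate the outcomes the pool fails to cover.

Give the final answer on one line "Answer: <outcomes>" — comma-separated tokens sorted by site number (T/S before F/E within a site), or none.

test 1 (b=11, y=3) fires B1->F, B4->S, B3->F, B5->F, B6->F, B7->F; hits B1=F, B3=F, B4=S, B5=F, B6=F, B7=F
test 2 (b=12, y=10) fires B1->F, B4->S, B3->F, B5->T, B6->F, B7->F; hits B1=F, B3=F, B4=S, B5=T, B6=F, B7=F
test 3 (b=9, y=10) fires B1->F, B4->E, B3->F, B5->T, B6->F, B7->F; hits B1=F, B3=F, B4=E, B5=T, B6=F, B7=F
test 4 (b=11, y=8) fires B1->F, B4->S, B3->F, B5->T, B6->F, B7->F; hits B1=F, B3=F, B4=S, B5=T, B6=F, B7=F
test 5 (b=12, y=6) fires B1->F, B4->S, B3->F, B5->T, B6->F, B7->F; hits B1=F, B3=F, B4=S, B5=T, B6=F, B7=F
test 6 (b=3, y=10) fires B1->F, B4->E, B3->F, B5->T, B6->F, B7->F; hits B1=F, B3=F, B4=E, B5=T, B6=F, B7=F
test 7 (b=9, y=9) fires B1->F, B4->E, B3->F, B5->T, B6->F, B7->F; hits B1=F, B3=F, B4=E, B5=T, B6=F, B7=F
union over the pool: B1=F, B3=F, B4=S, B4=E, B5=T, B5=F, B6=F, B7=F
uncovered (6 of 14): B1=T, B2=T, B2=F, B3=T, B6=T, B7=T

Answer: B1=T, B2=T, B2=F, B3=T, B6=T, B7=T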